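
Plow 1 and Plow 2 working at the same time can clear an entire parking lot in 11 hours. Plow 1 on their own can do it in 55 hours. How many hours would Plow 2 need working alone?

55/4 hours

Combined rate is 1/11 per hour.
Known contribution: 1/55 per hour.
So Plow 2's rate is 1/11 − 1/55 = 4/55, meaning 55/4 hours alone.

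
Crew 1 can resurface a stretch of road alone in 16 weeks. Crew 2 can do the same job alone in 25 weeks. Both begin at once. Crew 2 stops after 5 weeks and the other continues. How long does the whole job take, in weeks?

In the first 5 weeks the combined rate is 41/400, so 41/80 of the job is done, leaving 39/80.
After crew 2 leaves the rate is 1/16 per week; the remaining 39/80 takes 39/5 weeks.
Total = 5 + 39/5 = 64/5 weeks.

64/5 weeks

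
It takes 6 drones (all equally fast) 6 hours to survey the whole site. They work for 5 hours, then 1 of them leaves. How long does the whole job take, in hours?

One drone does 1/36 of the job per hour.
After 5 hours with 6 drones, 5/6 is done (1/6 left).
With 5 drones the rate is 5/36, so the rest takes 1/6 ÷ 5/36 = 6/5 hours.
Total = 5 + 6/5 = 31/5 hours.

31/5 hours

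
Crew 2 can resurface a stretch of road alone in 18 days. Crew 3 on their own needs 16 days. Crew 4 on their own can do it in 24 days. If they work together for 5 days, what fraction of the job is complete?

Combined rate: 1/18 + 1/16 + 1/24 = (8 + 9 + 6)/144 = 23/144 per day.
In 5 days they complete 5·23/144 = 115/144 of the job.

115/144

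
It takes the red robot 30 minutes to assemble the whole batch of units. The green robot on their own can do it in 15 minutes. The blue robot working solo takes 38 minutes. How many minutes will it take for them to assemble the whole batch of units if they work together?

Combined rate: 1/30 + 1/15 + 1/38 = (19 + 38 + 15)/570 = 72/570 = 12/95 per minute.
Time = 1 ÷ (12/95) = 95/12 minutes.

95/12 minutes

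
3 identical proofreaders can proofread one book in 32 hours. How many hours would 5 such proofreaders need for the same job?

96/5 hours

Total work is 3·32 = 96 proofreader-hours.
With 5 proofreaders: 96/5 hours.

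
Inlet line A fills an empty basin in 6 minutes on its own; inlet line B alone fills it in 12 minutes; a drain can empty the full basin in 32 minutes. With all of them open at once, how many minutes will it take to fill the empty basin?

32/7 minutes

Net rate = 1/6 + 1/12 − 1/32 = (16 + 8 − 3)/96 = 21/96 = 7/32 per minute.
Filling time = 1 ÷ (7/32) = 32/7 minutes.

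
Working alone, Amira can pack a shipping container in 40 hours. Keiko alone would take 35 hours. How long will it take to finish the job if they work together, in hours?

Combined rate: 1/40 + 1/35 = (7 + 8)/280 = 15/280 = 3/56 per hour.
Time = 1 ÷ (3/56) = 56/3 hours.

56/3 hours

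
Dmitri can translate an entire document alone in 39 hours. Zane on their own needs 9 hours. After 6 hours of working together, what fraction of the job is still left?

7/39

Combined rate: 1/39 + 1/9 = (3 + 13)/117 = 16/117 per hour.
In 6 hours they complete 6·16/117 = 32/39 of the job.
So 7/39 remains.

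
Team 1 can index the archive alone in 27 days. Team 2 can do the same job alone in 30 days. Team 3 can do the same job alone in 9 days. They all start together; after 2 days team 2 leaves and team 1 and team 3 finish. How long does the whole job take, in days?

In the first 2 days the combined rate is 49/270, so 49/135 of the job is done, leaving 86/135.
After team 2 leaves the rate is 4/27 per day; the remaining 86/135 takes 43/10 days.
Total = 2 + 43/10 = 63/10 days.

63/10 days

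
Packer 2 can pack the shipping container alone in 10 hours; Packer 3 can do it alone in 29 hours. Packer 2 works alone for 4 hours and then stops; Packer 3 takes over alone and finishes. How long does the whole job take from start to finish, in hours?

107/5 hours

In 4 hours Packer 2 does 4/10 = 2/5 of the job, leaving 3/5.
Packer 3 works at 1/29 per hour, so finishing takes 3/5 ÷ 1/29 = 87/5 hours.
Total time = 4 + 87/5 = 107/5 hours.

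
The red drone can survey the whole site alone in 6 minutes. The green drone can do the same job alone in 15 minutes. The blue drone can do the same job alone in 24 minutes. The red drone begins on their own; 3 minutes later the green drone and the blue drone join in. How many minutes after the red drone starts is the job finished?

In the first 3 minutes the red drone alone does 3/6 = 1/2 of the job, leaving 1/2.
Once everyone is working, combined rate: 1/6 + 1/15 + 1/24 = (20 + 8 + 5)/120 = 33/120 = 11/40 per minute.
Remaining 1/2 at 11/40 per minute takes 20/11 minutes.
Total from the start = 3 + 20/11 = 53/11 minutes.

53/11 minutes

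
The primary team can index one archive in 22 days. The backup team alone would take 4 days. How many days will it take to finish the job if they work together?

44/13 days

With two workers the combined time is the product over the sum: 22·4/(22+4) = 88/26 = 44/13 days.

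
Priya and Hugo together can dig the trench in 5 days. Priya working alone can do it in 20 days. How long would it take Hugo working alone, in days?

20/3 days

Combined rate is 1/5 per day.
Known contribution: 1/20 per day.
So Hugo's rate is 1/5 − 1/20 = 3/20, meaning 20/3 days alone.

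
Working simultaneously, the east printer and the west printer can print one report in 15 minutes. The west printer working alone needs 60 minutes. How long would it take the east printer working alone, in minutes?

Combined rate is 1/15 per minute.
Known contribution: 1/60 per minute.
So the east printer's rate is 1/15 − 1/60 = 1/20, meaning 20 minutes alone.

20 minutes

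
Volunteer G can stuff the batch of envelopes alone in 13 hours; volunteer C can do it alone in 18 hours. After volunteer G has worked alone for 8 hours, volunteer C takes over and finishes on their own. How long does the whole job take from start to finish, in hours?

In 8 hours volunteer G does 8/13 of the job, leaving 5/13.
Volunteer C works at 1/18 per hour, so finishing takes 5/13 ÷ 1/18 = 90/13 hours.
Total time = 8 + 90/13 = 194/13 hours.

194/13 hours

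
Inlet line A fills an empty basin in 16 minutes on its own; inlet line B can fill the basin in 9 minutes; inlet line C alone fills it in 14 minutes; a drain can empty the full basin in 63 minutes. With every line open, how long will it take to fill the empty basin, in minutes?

48/11 minutes

Net rate = 1/16 + 1/9 + 1/14 − 1/63 = (63 + 112 + 72 − 16)/1008 = 231/1008 = 11/48 per minute.
Filling time = 1 ÷ (11/48) = 48/11 minutes.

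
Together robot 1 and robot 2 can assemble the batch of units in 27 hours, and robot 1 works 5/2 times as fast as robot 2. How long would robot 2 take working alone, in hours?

189/2 hours

Let robot 2's rate be r; then robot 1's rate is (5/2)r, so together (5/2 + 1)r = (7/2)r = 1/27.
Thus r = 2/189 per hour.
Robot 2 alone: 189/2 hours; robot 1 alone: 189/5 hours.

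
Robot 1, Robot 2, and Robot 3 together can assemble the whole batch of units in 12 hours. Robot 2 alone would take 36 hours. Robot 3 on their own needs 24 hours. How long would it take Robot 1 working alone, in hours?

72 hours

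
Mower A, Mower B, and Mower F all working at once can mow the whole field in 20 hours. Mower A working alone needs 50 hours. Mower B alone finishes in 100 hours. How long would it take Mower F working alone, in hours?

50 hours

Combined rate is 1/20 per hour.
Known contribution: 1/50 + 1/100 = (2 + 1)/100 = 3/100 per hour.
So Mower F's rate is 1/20 − 3/100 = 1/50, meaning 50 hours alone.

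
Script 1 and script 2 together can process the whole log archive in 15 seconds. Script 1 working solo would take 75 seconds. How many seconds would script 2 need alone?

Combined rate is 1/15 per second.
Known contribution: 1/75 per second.
So script 2's rate is 1/15 − 1/75 = 4/75, meaning 75/4 seconds alone.

75/4 seconds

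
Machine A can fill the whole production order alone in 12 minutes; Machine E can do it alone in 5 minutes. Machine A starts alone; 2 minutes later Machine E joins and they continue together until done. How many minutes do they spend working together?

50/17 minutes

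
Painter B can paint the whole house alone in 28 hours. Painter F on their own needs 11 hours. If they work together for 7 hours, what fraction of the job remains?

Combined rate: 1/28 + 1/11 = (11 + 28)/308 = 39/308 per hour.
In 7 hours they complete 7·39/308 = 39/44 of the job.
So 5/44 remains.

5/44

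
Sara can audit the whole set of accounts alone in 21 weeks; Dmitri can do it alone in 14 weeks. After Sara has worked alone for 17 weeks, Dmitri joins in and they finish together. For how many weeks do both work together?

8/5 weeks

In 17 weeks Sara does 17/21 of the job, leaving 4/21.
Sara and Dmitri together work at 5/42 per week, so finishing takes 4/21 ÷ 5/42 = 8/5 weeks.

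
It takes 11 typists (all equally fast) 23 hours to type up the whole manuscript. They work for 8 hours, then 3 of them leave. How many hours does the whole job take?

One typist does 1/253 of the job per hour.
After 8 hours with 11 typists, 8/23 is done (15/23 left).
With 8 typists the rate is 8/253, so the rest takes 15/23 ÷ 8/253 = 165/8 hours.
Total = 8 + 165/8 = 229/8 hours.

229/8 hours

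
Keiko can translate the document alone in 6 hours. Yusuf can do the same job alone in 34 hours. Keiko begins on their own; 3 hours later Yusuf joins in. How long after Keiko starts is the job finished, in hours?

In the first 3 hours Keiko alone does 3/6 = 1/2 of the job, leaving 1/2.
Once everyone is working, combined rate: 1/6 + 1/34 = (17 + 3)/102 = 20/102 = 10/51 per hour.
Remaining 1/2 at 10/51 per hour takes 51/20 hours.
Total from the start = 3 + 51/20 = 111/20 hours.

111/20 hours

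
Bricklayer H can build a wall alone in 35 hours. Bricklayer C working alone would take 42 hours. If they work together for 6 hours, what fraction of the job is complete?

Combined rate: 1/35 + 1/42 = (6 + 5)/210 = 11/210 per hour.
In 6 hours they complete 6·11/210 = 11/35 of the job.

11/35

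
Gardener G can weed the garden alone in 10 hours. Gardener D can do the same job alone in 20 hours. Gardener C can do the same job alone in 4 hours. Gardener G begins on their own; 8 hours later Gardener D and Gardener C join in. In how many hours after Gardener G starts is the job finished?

In the first 8 hours Gardener G alone does 8/10 = 4/5 of the job, leaving 1/5.
Once everyone is working, combined rate: 1/10 + 1/20 + 1/4 = (2 + 1 + 5)/20 = 8/20 = 2/5 per hour.
Remaining 1/5 at 2/5 per hour takes 1/2 hours.
Total from the start = 8 + 1/2 = 17/2 hours.

17/2 hours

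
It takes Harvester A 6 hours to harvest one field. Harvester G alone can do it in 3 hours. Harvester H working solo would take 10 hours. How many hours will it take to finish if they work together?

Combined rate: 1/6 + 1/3 + 1/10 = (5 + 10 + 3)/30 = 18/30 = 3/5 per hour.
Time = 1 ÷ (3/5) = 5/3 hours.

5/3 hours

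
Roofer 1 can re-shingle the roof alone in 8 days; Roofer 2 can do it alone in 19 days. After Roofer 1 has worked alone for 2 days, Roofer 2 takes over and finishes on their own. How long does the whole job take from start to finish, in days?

In 2 days Roofer 1 does 2/8 = 1/4 of the job, leaving 3/4.
Roofer 2 works at 1/19 per day, so finishing takes 3/4 ÷ 1/19 = 57/4 days.
Total time = 2 + 57/4 = 65/4 days.

65/4 days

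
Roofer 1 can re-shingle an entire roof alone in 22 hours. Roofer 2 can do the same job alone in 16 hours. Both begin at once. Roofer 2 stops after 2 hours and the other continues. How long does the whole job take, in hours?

77/4 hours

In the first 2 hours the combined rate is 19/176, so 19/88 of the job is done, leaving 69/88.
After Roofer 2 leaves the rate is 1/22 per hour; the remaining 69/88 takes 69/4 hours.
Total = 2 + 69/4 = 77/4 hours.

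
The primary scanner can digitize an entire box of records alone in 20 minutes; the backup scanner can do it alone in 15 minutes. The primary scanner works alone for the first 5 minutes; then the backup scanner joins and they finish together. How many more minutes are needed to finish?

45/7 minutes

In 5 minutes the primary scanner does 5/20 = 1/4 of the job, leaving 3/4.
The primary scanner and the backup scanner together work at 7/60 per minute, so finishing takes 3/4 ÷ 7/60 = 45/7 minutes.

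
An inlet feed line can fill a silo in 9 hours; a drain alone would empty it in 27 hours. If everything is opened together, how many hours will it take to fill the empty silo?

Net rate = 1/9 − 1/27 = (3 − 1)/27 = 2/27 per hour.
Filling time = 1 ÷ (2/27) = 27/2 hours.

27/2 hours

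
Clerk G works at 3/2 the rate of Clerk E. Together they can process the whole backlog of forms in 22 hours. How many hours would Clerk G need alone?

110/3 hours

Let Clerk E's rate be r; then Clerk G's rate is (3/2)r, so together (3/2 + 1)r = (5/2)r = 1/22.
Thus r = 1/55 per hour.
Clerk E alone: 55 hours; Clerk G alone: 110/3 hours.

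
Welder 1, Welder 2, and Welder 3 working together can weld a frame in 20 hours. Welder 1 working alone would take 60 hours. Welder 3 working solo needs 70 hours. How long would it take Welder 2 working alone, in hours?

105/2 hours

Combined rate is 1/20 per hour.
Known contribution: 1/60 + 1/70 = (7 + 6)/420 = 13/420 per hour.
So Welder 2's rate is 1/20 − 13/420 = 2/105, meaning 105/2 hours alone.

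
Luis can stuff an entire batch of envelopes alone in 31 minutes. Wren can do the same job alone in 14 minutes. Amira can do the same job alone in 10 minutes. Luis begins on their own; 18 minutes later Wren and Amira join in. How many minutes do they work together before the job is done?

35/17 minutes

In the first 18 minutes Luis alone does 18/31 of the job, leaving 13/31.
Once everyone is working, combined rate: 1/31 + 1/14 + 1/10 = (70 + 155 + 217)/2170 = 442/2170 = 221/1085 per minute.
Remaining 13/31 at 221/1085 per minute takes 35/17 minutes.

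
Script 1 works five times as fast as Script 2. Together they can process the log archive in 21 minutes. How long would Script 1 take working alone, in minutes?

126/5 minutes

Let Script 2's rate be r; then Script 1's rate is 5r, so together (5 + 1)r = 6r = 1/21.
Thus r = 1/126 per minute.
Script 2 alone: 126 minutes; Script 1 alone: 126/5 minutes.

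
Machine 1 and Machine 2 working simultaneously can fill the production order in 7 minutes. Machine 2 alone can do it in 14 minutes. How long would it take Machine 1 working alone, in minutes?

Combined rate is 1/7 per minute.
Known contribution: 1/14 per minute.
So Machine 1's rate is 1/7 − 1/14 = 1/14, meaning 14 minutes alone.

14 minutes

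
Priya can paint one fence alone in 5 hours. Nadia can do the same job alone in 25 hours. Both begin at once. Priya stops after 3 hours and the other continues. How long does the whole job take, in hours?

10 hours

In the first 3 hours the combined rate is 6/25, so 18/25 of the job is done, leaving 7/25.
After Priya leaves the rate is 1/25 per hour; the remaining 7/25 takes 7 hours.
Total = 3 + 7 = 10 hours.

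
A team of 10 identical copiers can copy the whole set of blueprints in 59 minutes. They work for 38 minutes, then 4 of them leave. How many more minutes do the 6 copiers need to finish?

35 minutes

One copier does 1/590 of the job per minute.
After 38 minutes with 10 copiers, 38/59 is done (21/59 left).
With 6 copiers the rate is 6/590 = 3/295, so the rest takes 21/59 ÷ 3/295 = 35 minutes.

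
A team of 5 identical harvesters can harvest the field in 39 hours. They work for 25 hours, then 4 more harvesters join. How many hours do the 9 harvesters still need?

70/9 hours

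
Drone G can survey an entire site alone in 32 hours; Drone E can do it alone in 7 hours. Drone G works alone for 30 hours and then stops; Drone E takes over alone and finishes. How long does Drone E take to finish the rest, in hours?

7/16 hours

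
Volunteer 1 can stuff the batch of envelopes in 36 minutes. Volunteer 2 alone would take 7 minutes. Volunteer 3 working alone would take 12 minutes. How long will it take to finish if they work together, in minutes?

Combined rate: 1/36 + 1/7 + 1/12 = (7 + 36 + 21)/252 = 64/252 = 16/63 per minute.
Time = 1 ÷ (16/63) = 63/16 minutes.

63/16 minutes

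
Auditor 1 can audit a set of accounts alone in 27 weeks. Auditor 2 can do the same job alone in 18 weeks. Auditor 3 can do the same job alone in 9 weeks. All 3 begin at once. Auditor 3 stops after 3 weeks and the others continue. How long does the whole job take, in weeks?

In the first 3 weeks the combined rate is 11/54, so 11/18 of the job is done, leaving 7/18.
After auditor 3 leaves the rate is 5/54 per week; the remaining 7/18 takes 21/5 weeks.
Total = 3 + 21/5 = 36/5 weeks.

36/5 weeks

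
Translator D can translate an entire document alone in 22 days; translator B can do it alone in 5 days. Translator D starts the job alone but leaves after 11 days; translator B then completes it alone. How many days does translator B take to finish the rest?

5/2 days

In 11 days translator D does 11/22 = 1/2 of the job, leaving 1/2.
Translator B works at 1/5 per day, so finishing takes 1/2 ÷ 1/5 = 5/2 days.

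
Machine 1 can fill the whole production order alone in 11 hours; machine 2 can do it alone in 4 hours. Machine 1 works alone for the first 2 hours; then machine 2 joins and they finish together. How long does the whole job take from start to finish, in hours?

22/5 hours

In 2 hours machine 1 does 2/11 of the job, leaving 9/11.
Machine 1 and machine 2 together work at 15/44 per hour, so finishing takes 9/11 ÷ 15/44 = 12/5 hours.
Total time = 2 + 12/5 = 22/5 hours.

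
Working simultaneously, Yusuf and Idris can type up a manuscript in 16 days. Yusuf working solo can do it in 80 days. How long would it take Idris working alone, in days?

20 days

Combined rate is 1/16 per day.
Known contribution: 1/80 per day.
So Idris's rate is 1/16 − 1/80 = 1/20, meaning 20 days alone.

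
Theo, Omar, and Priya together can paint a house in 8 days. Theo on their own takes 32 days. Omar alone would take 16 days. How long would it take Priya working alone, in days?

Combined rate is 1/8 per day.
Known contribution: 1/32 + 1/16 = (1 + 2)/32 = 3/32 per day.
So Priya's rate is 1/8 − 3/32 = 1/32, meaning 32 days alone.

32 days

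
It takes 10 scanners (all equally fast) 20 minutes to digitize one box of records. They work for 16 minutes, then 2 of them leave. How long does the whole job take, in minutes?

21 minutes

One scanner does 1/200 of the job per minute.
After 16 minutes with 10 scanners, 4/5 is done (1/5 left).
With 8 scanners the rate is 8/200 = 1/25, so the rest takes 1/5 ÷ 1/25 = 5 minutes.
Total = 16 + 5 = 21 minutes.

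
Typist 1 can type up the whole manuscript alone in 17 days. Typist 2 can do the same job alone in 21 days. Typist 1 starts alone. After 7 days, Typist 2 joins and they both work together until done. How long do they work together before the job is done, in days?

105/19 days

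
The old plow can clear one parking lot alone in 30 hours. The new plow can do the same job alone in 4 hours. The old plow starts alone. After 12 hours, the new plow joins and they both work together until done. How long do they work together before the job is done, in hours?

36/17 hours

In the first 12 hours the old plow alone does 12/30 = 2/5 of the job, leaving 3/5.
Once everyone is working, combined rate: 1/30 + 1/4 = (2 + 15)/60 = 17/60 per hour.
Remaining 3/5 at 17/60 per hour takes 36/17 hours.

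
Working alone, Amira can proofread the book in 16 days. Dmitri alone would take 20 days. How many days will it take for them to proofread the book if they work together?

80/9 days

Combined rate: 1/16 + 1/20 = (5 + 4)/80 = 9/80 per day.
Time = 1 ÷ (9/80) = 80/9 days.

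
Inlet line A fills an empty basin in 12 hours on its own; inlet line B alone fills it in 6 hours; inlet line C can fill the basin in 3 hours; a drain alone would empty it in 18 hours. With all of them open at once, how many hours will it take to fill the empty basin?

36/19 hours

Net rate = 1/12 + 1/6 + 1/3 − 1/18 = (3 + 6 + 12 − 2)/36 = 19/36 per hour.
Filling time = 1 ÷ (19/36) = 36/19 hours.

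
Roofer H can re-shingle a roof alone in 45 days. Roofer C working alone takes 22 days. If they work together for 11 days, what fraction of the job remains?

Combined rate: 1/45 + 1/22 = (22 + 45)/990 = 67/990 per day.
In 11 days they complete 11·67/990 = 67/90 of the job.
So 23/90 remains.

23/90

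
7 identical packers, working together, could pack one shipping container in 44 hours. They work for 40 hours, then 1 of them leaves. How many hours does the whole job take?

134/3 hours

One packer does 1/308 of the job per hour.
After 40 hours with 7 packers, 10/11 is done (1/11 left).
With 6 packers the rate is 6/308 = 3/154, so the rest takes 1/11 ÷ 3/154 = 14/3 hours.
Total = 40 + 14/3 = 134/3 hours.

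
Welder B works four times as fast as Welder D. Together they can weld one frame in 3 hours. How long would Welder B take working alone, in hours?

15/4 hours

Let Welder D's rate be r; then Welder B's rate is 4r, so together (4 + 1)r = 5r = 1/3.
Thus r = 1/15 per hour.
Welder D alone: 15 hours; Welder B alone: 15/4 hours.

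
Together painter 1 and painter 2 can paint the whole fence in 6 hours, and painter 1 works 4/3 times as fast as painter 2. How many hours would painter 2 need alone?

14 hours

Let painter 2's rate be r; then painter 1's rate is (4/3)r, so together (4/3 + 1)r = (7/3)r = 1/6.
Thus r = 1/14 per hour.
Painter 2 alone: 14 hours; painter 1 alone: 21/2 hours.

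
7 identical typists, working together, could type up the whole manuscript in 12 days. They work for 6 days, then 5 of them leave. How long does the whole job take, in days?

27 days

One typist does 1/84 of the job per day.
After 6 days with 7 typists, 1/2 is done (1/2 left).
With 2 typists the rate is 2/84 = 1/42, so the rest takes 1/2 ÷ 1/42 = 21 days.
Total = 6 + 21 = 27 days.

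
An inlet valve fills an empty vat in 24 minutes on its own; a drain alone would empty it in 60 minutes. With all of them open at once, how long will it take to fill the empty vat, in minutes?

40 minutes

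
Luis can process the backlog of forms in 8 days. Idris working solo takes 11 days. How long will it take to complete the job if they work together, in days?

88/19 days

Combined rate: 1/8 + 1/11 = (11 + 8)/88 = 19/88 per day.
Time = 1 ÷ (19/88) = 88/19 days.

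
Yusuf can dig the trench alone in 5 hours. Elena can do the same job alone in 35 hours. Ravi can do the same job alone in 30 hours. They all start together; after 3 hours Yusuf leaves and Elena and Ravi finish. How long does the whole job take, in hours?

In the first 3 hours the combined rate is 11/42, so 11/14 of the job is done, leaving 3/14.
After Yusuf leaves the rate is 13/210 per hour; the remaining 3/14 takes 45/13 hours.
Total = 3 + 45/13 = 84/13 hours.

84/13 hours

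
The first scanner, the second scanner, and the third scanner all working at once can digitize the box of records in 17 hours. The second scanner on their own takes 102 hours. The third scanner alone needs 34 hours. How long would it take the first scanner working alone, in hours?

51 hours

Combined rate is 1/17 per hour.
Known contribution: 1/102 + 1/34 = (1 + 3)/102 = 4/102 = 2/51 per hour.
So the first scanner's rate is 1/17 − 2/51 = 1/51, meaning 51 hours alone.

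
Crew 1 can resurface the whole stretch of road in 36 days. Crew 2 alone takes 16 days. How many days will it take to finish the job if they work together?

Combined rate: 1/36 + 1/16 = (4 + 9)/144 = 13/144 per day.
Time = 1 ÷ (13/144) = 144/13 days.

144/13 days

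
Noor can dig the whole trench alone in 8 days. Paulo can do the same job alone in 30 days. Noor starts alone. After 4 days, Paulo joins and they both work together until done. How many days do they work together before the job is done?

60/19 days

In the first 4 days Noor alone does 4/8 = 1/2 of the job, leaving 1/2.
Once everyone is working, combined rate: 1/8 + 1/30 = (15 + 4)/120 = 19/120 per day.
Remaining 1/2 at 19/120 per day takes 60/19 days.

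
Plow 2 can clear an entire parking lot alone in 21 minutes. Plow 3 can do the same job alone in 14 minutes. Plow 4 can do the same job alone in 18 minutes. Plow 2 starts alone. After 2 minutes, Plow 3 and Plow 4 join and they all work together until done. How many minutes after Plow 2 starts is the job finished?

79/11 minutes

In the first 2 minutes Plow 2 alone does 2/21 of the job, leaving 19/21.
Once everyone is working, combined rate: 1/21 + 1/14 + 1/18 = (6 + 9 + 7)/126 = 22/126 = 11/63 per minute.
Remaining 19/21 at 11/63 per minute takes 57/11 minutes.
Total from the start = 2 + 57/11 = 79/11 minutes.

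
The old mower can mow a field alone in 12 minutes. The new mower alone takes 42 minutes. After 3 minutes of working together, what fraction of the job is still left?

Combined rate: 1/12 + 1/42 = (7 + 2)/84 = 9/84 = 3/28 per minute.
In 3 minutes they complete 3·3/28 = 9/28 of the job.
So 19/28 remains.

19/28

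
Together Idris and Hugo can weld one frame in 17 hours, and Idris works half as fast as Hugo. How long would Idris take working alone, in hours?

51 hours

Let Hugo's rate be r; then Idris's rate is (1/2)r, so together (1/2 + 1)r = (3/2)r = 1/17.
Thus r = 2/51 per hour.
Hugo alone: 51/2 hours; Idris alone: 51 hours.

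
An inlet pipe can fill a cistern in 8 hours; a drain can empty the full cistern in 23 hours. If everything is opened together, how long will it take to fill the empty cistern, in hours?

Net rate = 1/8 − 1/23 = (23 − 8)/184 = 15/184 per hour.
Filling time = 1 ÷ (15/184) = 184/15 hours.

184/15 hours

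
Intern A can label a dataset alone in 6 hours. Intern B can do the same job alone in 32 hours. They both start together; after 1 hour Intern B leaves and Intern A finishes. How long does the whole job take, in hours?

In the first 1 hour the combined rate is 19/96, so 19/96 of the job is done, leaving 77/96.
After Intern B leaves the rate is 1/6 per hour; the remaining 77/96 takes 77/16 hours.
Total = 1 + 77/16 = 93/16 hours.

93/16 hours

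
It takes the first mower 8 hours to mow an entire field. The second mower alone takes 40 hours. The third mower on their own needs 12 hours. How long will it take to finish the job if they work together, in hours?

30/7 hours

Combined rate: 1/8 + 1/40 + 1/12 = (15 + 3 + 10)/120 = 28/120 = 7/30 per hour.
Time = 1 ÷ (7/30) = 30/7 hours.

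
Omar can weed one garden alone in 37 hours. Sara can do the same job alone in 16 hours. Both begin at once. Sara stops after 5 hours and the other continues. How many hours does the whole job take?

In the first 5 hours the combined rate is 53/592, so 265/592 of the job is done, leaving 327/592.
After Sara leaves the rate is 1/37 per hour; the remaining 327/592 takes 327/16 hours.
Total = 5 + 327/16 = 407/16 hours.

407/16 hours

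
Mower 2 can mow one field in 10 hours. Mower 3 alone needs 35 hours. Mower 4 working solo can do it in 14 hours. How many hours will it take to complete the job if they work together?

Combined rate: 1/10 + 1/35 + 1/14 = (7 + 2 + 5)/70 = 14/70 = 1/5 per hour.
Time = 1 ÷ (1/5) = 5 hours.

5 hours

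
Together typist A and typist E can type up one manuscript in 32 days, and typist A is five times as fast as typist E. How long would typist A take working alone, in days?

Let typist E's rate be r; then typist A's rate is 5r, so together (5 + 1)r = 6r = 1/32.
Thus r = 1/192 per day.
Typist E alone: 192 days; typist A alone: 192/5 days.

192/5 days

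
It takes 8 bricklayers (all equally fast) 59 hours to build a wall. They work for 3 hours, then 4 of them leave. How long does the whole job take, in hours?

115 hours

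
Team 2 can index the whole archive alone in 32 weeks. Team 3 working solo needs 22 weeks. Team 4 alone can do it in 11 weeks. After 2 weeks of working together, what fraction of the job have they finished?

Combined rate: 1/32 + 1/22 + 1/11 = (11 + 16 + 32)/352 = 59/352 per week.
In 2 weeks they complete 2·59/352 = 59/176 of the job.

59/176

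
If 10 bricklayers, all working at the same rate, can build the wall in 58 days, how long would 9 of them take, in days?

Total work is 10·58 = 580 bricklayer-days.
With 9 bricklayers: 580/9 days.

580/9 days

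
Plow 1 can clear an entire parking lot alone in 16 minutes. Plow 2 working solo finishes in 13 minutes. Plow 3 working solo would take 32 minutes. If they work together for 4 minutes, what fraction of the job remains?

33/104

Combined rate: 1/16 + 1/13 + 1/32 = (26 + 32 + 13)/416 = 71/416 per minute.
In 4 minutes they complete 4·71/416 = 71/104 of the job.
So 33/104 remains.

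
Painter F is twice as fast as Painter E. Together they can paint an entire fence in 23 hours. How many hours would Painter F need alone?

Let Painter E's rate be r; then Painter F's rate is 2r, so together (2 + 1)r = 3r = 1/23.
Thus r = 1/69 per hour.
Painter E alone: 69 hours; Painter F alone: 69/2 hours.

69/2 hours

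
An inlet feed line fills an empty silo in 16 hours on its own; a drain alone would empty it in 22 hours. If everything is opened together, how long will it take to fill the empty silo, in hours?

Net rate = 1/16 − 1/22 = (11 − 8)/176 = 3/176 per hour.
Filling time = 1 ÷ (3/176) = 176/3 hours.

176/3 hours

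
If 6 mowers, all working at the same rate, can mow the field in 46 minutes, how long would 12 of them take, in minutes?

Total work is 6·46 = 276 mower-minutes.
With 12 mowers: 276/12 = 23 minutes.

23 minutes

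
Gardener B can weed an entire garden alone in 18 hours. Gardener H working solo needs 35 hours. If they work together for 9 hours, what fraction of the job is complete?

Combined rate: 1/18 + 1/35 = (35 + 18)/630 = 53/630 per hour.
In 9 hours they complete 9·53/630 = 53/70 of the job.

53/70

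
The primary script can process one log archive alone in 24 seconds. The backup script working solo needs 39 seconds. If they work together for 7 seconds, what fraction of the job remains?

Combined rate: 1/24 + 1/39 = (13 + 8)/312 = 21/312 = 7/104 per second.
In 7 seconds they complete 7·7/104 = 49/104 of the job.
So 55/104 remains.

55/104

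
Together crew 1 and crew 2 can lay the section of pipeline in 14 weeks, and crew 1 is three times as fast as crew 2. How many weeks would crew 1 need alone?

56/3 weeks

Let crew 2's rate be r; then crew 1's rate is 3r, so together (3 + 1)r = 4r = 1/14.
Thus r = 1/56 per week.
Crew 2 alone: 56 weeks; crew 1 alone: 56/3 weeks.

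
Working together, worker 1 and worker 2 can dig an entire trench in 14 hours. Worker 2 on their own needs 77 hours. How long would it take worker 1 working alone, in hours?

Combined rate is 1/14 per hour.
Known contribution: 1/77 per hour.
So worker 1's rate is 1/14 − 1/77 = 9/154, meaning 154/9 hours alone.

154/9 hours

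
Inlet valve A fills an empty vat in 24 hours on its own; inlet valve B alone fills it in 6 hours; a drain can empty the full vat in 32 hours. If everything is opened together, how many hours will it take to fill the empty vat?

96/17 hours

Net rate = 1/24 + 1/6 − 1/32 = (4 + 16 − 3)/96 = 17/96 per hour.
Filling time = 1 ÷ (17/96) = 96/17 hours.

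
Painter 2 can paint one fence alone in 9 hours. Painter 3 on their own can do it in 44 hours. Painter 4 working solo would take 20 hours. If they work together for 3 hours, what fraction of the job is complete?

91/165

Combined rate: 1/9 + 1/44 + 1/20 = (220 + 45 + 99)/1980 = 364/1980 = 91/495 per hour.
In 3 hours they complete 3·91/495 = 91/165 of the job.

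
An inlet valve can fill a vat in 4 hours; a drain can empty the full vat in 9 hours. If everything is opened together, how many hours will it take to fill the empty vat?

Net rate = 1/4 − 1/9 = (9 − 4)/36 = 5/36 per hour.
Filling time = 1 ÷ (5/36) = 36/5 hours.

36/5 hours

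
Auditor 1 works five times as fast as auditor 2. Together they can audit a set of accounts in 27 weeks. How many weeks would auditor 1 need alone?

Let auditor 2's rate be r; then auditor 1's rate is 5r, so together (5 + 1)r = 6r = 1/27.
Thus r = 1/162 per week.
Auditor 2 alone: 162 weeks; auditor 1 alone: 162/5 weeks.

162/5 weeks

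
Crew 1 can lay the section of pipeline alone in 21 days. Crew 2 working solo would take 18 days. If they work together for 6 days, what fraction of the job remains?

Combined rate: 1/21 + 1/18 = (6 + 7)/126 = 13/126 per day.
In 6 days they complete 6·13/126 = 13/21 of the job.
So 8/21 remains.

8/21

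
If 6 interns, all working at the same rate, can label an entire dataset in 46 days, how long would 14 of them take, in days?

Total work is 6·46 = 276 intern-days.
With 14 interns: 276/14 = 138/7 days.

138/7 days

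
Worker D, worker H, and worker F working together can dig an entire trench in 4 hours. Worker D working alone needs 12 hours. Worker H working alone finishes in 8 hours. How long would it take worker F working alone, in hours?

Combined rate is 1/4 per hour.
Known contribution: 1/12 + 1/8 = (2 + 3)/24 = 5/24 per hour.
So worker F's rate is 1/4 − 5/24 = 1/24, meaning 24 hours alone.

24 hours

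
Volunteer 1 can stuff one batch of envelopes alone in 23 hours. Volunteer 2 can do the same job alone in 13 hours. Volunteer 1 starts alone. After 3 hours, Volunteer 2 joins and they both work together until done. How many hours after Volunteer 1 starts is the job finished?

92/9 hours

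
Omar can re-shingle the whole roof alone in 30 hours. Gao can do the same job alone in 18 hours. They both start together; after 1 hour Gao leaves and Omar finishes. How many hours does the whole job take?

85/3 hours

In the first 1 hour the combined rate is 4/45, so 4/45 of the job is done, leaving 41/45.
After Gao leaves the rate is 1/30 per hour; the remaining 41/45 takes 82/3 hours.
Total = 1 + 82/3 = 85/3 hours.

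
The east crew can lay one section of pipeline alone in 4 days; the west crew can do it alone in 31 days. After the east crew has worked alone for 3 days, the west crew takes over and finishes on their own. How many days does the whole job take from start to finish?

In 3 days the east crew does 3/4 of the job, leaving 1/4.
The west crew works at 1/31 per day, so finishing takes 1/4 ÷ 1/31 = 31/4 days.
Total time = 3 + 31/4 = 43/4 days.

43/4 days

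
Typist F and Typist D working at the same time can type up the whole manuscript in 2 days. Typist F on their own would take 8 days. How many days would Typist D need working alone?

8/3 days

Combined rate is 1/2 per day.
Known contribution: 1/8 per day.
So Typist D's rate is 1/2 − 1/8 = 3/8, meaning 8/3 days alone.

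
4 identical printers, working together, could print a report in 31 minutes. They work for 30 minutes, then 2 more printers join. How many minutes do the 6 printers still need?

2/3 minutes

One printer does 1/124 of the job per minute.
After 30 minutes with 4 printers, 30/31 is done (1/31 left).
With 6 printers the rate is 6/124 = 3/62, so the rest takes 1/31 ÷ 3/62 = 2/3 minutes.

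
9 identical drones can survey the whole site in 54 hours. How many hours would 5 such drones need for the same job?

Total work is 9·54 = 486 drone-hours.
With 5 drones: 486/5 hours.

486/5 hours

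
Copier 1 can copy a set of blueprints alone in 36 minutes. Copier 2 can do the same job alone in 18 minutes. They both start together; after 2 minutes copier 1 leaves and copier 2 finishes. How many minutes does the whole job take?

17 minutes

In the first 2 minutes the combined rate is 1/12, so 1/6 of the job is done, leaving 5/6.
After copier 1 leaves the rate is 1/18 per minute; the remaining 5/6 takes 15 minutes.
Total = 2 + 15 = 17 minutes.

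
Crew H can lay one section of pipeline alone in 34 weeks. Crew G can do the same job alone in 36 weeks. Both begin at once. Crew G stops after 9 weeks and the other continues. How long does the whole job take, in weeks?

51/2 weeks

In the first 9 weeks the combined rate is 35/612, so 35/68 of the job is done, leaving 33/68.
After Crew G leaves the rate is 1/34 per week; the remaining 33/68 takes 33/2 weeks.
Total = 9 + 33/2 = 51/2 weeks.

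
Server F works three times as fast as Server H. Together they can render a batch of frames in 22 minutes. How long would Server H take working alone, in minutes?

Let Server H's rate be r; then Server F's rate is 3r, so together (3 + 1)r = 4r = 1/22.
Thus r = 1/88 per minute.
Server H alone: 88 minutes; Server F alone: 88/3 minutes.

88 minutes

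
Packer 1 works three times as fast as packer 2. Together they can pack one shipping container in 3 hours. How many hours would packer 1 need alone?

Let packer 2's rate be r; then packer 1's rate is 3r, so together (3 + 1)r = 4r = 1/3.
Thus r = 1/12 per hour.
Packer 2 alone: 12 hours; packer 1 alone: 4 hours.

4 hours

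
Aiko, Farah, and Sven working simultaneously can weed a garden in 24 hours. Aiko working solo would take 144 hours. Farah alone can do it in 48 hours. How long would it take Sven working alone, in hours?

72 hours

Combined rate is 1/24 per hour.
Known contribution: 1/144 + 1/48 = (1 + 3)/144 = 4/144 = 1/36 per hour.
So Sven's rate is 1/24 − 1/36 = 1/72, meaning 72 hours alone.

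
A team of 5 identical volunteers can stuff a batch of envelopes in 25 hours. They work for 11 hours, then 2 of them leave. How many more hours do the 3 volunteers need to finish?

One volunteer does 1/125 of the job per hour.
After 11 hours with 5 volunteers, 11/25 is done (14/25 left).
With 3 volunteers the rate is 3/125, so the rest takes 14/25 ÷ 3/125 = 70/3 hours.

70/3 hours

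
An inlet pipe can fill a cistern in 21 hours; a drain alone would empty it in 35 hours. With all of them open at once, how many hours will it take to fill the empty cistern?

Net rate = 1/21 − 1/35 = (5 − 3)/105 = 2/105 per hour.
Filling time = 1 ÷ (2/105) = 105/2 hours.

105/2 hours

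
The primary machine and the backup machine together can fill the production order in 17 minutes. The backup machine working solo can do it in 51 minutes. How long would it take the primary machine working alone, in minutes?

Combined rate is 1/17 per minute.
Known contribution: 1/51 per minute.
So the primary machine's rate is 1/17 − 1/51 = 2/51, meaning 51/2 minutes alone.

51/2 minutes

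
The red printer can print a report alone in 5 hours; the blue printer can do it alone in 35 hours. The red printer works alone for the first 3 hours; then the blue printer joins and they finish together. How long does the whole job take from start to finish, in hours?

In 3 hours the red printer does 3/5 of the job, leaving 2/5.
The red printer and the blue printer together work at 8/35 per hour, so finishing takes 2/5 ÷ 8/35 = 7/4 hours.
Total time = 3 + 7/4 = 19/4 hours.

19/4 hours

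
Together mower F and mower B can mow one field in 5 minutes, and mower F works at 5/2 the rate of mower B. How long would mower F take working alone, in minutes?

7 minutes

Let mower B's rate be r; then mower F's rate is (5/2)r, so together (5/2 + 1)r = (7/2)r = 1/5.
Thus r = 2/35 per minute.
Mower B alone: 35/2 minutes; mower F alone: 7 minutes.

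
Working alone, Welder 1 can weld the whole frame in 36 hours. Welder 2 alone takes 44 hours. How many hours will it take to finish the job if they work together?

Combined rate: 1/36 + 1/44 = (11 + 9)/396 = 20/396 = 5/99 per hour.
Time = 1 ÷ (5/99) = 99/5 hours.

99/5 hours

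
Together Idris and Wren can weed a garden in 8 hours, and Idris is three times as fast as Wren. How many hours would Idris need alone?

32/3 hours

Let Wren's rate be r; then Idris's rate is 3r, so together (3 + 1)r = 4r = 1/8.
Thus r = 1/32 per hour.
Wren alone: 32 hours; Idris alone: 32/3 hours.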